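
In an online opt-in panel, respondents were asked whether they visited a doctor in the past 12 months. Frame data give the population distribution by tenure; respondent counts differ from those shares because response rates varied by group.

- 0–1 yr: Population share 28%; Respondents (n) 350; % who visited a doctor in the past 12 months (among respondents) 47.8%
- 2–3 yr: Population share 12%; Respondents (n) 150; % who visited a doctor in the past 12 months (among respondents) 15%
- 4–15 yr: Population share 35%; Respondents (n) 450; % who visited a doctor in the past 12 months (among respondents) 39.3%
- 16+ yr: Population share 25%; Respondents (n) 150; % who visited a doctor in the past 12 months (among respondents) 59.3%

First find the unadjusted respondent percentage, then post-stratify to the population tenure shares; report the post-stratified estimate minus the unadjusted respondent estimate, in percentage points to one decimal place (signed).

+2.3 percentage points

Naive respondent-only estimate (weights = respondent counts):
  (350/1100)×47.8 + (150/1100)×15 + (450/1100)×39.3 + (150/1100)×59.3 = 41.4182%
Reweighting by population tenure shares:
  0.28×47.8 + 0.12×15 + 0.35×39.3 + 0.25×59.3 = 43.764%
Difference = 43.764 − 41.4182 = 2.3458 pp.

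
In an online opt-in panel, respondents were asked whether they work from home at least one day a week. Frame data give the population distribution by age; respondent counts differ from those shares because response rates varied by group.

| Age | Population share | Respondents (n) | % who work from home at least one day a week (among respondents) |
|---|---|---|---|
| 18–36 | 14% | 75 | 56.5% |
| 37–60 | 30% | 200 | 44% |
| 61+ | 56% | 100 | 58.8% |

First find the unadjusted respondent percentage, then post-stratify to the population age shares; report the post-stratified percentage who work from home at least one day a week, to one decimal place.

54.0%

Naive respondent-only estimate (weights = respondent counts):
  (75/375)×56.5 + (200/375)×44 + (100/375)×58.8 = 50.4467%
Reweighting by population age shares:
  0.14×56.5 + 0.3×44 + 0.56×58.8 = 54.038%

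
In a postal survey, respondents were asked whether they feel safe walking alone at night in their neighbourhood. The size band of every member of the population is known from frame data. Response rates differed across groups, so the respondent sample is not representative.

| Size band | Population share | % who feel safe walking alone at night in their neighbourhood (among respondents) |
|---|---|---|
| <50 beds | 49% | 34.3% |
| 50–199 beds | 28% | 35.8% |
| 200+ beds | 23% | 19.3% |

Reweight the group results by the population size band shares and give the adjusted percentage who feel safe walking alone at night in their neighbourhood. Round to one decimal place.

Reweight to the known size band distribution:
  <50 beds: 0.49 × 34.3 = 16.807
  50–199 beds: 0.28 × 35.8 = 10.024
  200+ beds: 0.23 × 19.3 = 4.439
Post-stratified estimate = 31.27 → 31.3%.

31.3%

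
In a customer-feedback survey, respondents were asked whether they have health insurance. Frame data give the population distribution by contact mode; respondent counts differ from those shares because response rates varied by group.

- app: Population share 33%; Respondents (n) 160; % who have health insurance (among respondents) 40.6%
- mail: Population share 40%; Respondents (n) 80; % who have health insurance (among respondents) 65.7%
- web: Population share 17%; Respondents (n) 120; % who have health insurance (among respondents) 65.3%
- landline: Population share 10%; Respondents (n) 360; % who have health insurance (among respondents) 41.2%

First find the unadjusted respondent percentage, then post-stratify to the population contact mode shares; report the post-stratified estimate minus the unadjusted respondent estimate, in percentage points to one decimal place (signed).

Unadjusted (pooled respondent) estimate weights by respondent counts:
  (160/720)×40.6 + (80/720)×65.7 + (120/720)×65.3 + (360/720)×41.2 = 47.8056%
Post-stratified estimate weights by population shares:
  0.33×40.6 + 0.4×65.7 + 0.17×65.3 + 0.1×41.2 = 54.899%
Difference = 54.899 − 47.8056 = 7.0934 pp.

+7.1 percentage points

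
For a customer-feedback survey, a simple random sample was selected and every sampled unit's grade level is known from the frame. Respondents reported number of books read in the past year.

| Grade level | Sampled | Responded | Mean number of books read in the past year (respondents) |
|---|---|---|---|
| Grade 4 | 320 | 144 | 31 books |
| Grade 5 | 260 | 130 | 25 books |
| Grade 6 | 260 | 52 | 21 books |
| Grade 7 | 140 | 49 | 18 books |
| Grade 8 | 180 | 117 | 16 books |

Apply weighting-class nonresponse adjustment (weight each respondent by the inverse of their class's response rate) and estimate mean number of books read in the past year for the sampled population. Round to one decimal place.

23.5

Response rates by class: Grade 4 144/320 = 45%, Grade 5 130/260 = 50%, Grade 6 52/260 = 20%, Grade 7 49/140 = 35%, Grade 8 117/180 = 65%.
Inverse-response-rate weighting restores each class to its sampled count, so class totals weight by n_sampled:
  Grade 4: 320 × 31 = 9920
  Grade 5: 260 × 25 = 6500
  Grade 6: 260 × 21 = 5460
  Grade 7: 140 × 18 = 2520
  Grade 8: 180 × 16 = 2880
Adjusted estimate = 27,280 / 1,160 = 23.5172 → 23.5.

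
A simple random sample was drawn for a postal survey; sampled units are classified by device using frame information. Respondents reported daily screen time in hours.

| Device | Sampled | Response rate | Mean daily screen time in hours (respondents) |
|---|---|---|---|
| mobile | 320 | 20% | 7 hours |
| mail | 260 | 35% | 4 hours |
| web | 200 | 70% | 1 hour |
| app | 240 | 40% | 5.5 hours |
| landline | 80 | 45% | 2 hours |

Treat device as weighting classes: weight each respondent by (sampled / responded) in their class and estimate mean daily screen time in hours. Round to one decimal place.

Inverse-response-rate weighting restores each class to its sampled count, so class totals weight by n_sampled:
  mobile: 320 × 7 = 2240
  mail: 260 × 4 = 1040
  web: 200 × 1 = 200
  app: 240 × 5.5 = 1320
  landline: 80 × 2 = 160
Adjusted estimate = 4960 / 1,100 = 4.50909 → 4.5.

4.5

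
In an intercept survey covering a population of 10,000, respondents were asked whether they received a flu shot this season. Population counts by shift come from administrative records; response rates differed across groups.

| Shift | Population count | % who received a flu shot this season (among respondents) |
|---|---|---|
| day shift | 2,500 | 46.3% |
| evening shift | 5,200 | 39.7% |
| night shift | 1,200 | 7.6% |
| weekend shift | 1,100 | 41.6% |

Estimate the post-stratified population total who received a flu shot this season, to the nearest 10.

Apply each group's respondent rate to its population count:
  day shift: 2,500 × 46.3% = 1157.5
  evening shift: 5,200 × 39.7% = 2064.4
  night shift: 1,200 × 7.6% = 91.2
  weekend shift: 1,100 × 41.6% = 457.6
Estimated total = 3770.7 → 3,770.

3,770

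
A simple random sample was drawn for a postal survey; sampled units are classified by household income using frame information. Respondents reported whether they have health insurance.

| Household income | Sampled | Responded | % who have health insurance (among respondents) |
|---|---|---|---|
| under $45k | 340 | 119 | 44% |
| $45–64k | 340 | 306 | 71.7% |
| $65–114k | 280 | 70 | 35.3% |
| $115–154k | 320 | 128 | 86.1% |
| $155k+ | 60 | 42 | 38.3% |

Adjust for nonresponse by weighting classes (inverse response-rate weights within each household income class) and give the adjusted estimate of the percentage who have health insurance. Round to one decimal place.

59.0%

Class response rates: under $45k 119/340 = 35%, $45–64k 306/340 = 90%, $65–114k 70/280 = 25%, $115–154k 128/320 = 40%, $155k+ 42/60 = 70%.
Inverse-response-rate weighting restores each class to its sampled count, so class totals weight by n_sampled:
  under $45k: 340 × 44 = 14,960
  $45–64k: 340 × 71.7 = 24,378
  $65–114k: 280 × 35.3 = 9884
  $115–154k: 320 × 86.1 = 27,552
  $155k+: 60 × 38.3 = 2298
Adjusted estimate = 79,072 / 1,340 = 59.009 → 59.0%.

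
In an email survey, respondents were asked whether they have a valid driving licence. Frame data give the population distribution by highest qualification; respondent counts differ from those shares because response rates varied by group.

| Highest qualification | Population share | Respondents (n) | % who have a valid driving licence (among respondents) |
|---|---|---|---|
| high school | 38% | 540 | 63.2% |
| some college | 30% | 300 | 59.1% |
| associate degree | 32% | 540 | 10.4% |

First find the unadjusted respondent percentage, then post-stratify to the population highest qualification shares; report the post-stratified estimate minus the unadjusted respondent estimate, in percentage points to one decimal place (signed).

+3.4 percentage points

Unadjusted (pooled respondent) estimate weights by respondent counts:
  (540/1380)×63.2 + (300/1380)×59.1 + (540/1380)×10.4 = 41.6478%
Post-stratified estimate weights by population shares:
  0.38×63.2 + 0.3×59.1 + 0.32×10.4 = 45.074%
Difference = 45.074 − 41.6478 = 3.4262 pp.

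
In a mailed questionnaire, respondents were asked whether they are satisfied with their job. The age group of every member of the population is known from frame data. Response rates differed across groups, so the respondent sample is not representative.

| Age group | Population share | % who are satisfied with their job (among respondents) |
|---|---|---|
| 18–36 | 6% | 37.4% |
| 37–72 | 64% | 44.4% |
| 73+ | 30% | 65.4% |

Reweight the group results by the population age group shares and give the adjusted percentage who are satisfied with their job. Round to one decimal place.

50.3%

Reweight to the known age group distribution:
  18–36: 0.06 × 37.4 = 2.244
  37–72: 0.64 × 44.4 = 28.416
  73+: 0.3 × 65.4 = 19.62
Post-stratified estimate = 50.28 → 50.3%.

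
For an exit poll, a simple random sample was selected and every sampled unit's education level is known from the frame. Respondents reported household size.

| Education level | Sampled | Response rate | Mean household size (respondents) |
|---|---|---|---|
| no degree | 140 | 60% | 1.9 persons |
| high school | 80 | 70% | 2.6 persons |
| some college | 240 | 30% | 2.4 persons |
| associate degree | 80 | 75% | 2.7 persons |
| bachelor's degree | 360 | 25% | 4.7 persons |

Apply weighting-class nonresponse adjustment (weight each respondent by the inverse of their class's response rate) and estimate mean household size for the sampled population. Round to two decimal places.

3.29

Inverse-response-rate weighting restores each class to its sampled count, so class totals weight by n_sampled:
  no degree: 140 × 1.9 = 266
  high school: 80 × 2.6 = 208
  some college: 240 × 2.4 = 576
  associate degree: 80 × 2.7 = 216
  bachelor's degree: 360 × 4.7 = 1692
Adjusted estimate = 2958 / 900 = 3.28667 → 3.29.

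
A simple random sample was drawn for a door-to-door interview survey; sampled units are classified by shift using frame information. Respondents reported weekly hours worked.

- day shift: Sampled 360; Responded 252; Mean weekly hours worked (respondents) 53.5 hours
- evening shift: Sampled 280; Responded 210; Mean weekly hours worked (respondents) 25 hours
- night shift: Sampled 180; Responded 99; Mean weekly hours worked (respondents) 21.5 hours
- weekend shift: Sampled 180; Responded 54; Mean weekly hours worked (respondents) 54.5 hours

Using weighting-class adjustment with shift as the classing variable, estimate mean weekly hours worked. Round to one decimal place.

Class response rates: day shift 252/360 = 70%, evening shift 210/280 = 75%, night shift 99/180 = 55%, weekend shift 54/180 = 30%.
Weighting each respondent by the inverse class response rate inflates each class back to its sampled size, so the class weight is n_sampled:
  day shift: 360 × 53.5 = 19,260
  evening shift: 280 × 25 = 7000
  night shift: 180 × 21.5 = 3870
  weekend shift: 180 × 54.5 = 9810
Adjusted estimate = 39,940 / 1,000 = 39.94 → 39.9.

39.9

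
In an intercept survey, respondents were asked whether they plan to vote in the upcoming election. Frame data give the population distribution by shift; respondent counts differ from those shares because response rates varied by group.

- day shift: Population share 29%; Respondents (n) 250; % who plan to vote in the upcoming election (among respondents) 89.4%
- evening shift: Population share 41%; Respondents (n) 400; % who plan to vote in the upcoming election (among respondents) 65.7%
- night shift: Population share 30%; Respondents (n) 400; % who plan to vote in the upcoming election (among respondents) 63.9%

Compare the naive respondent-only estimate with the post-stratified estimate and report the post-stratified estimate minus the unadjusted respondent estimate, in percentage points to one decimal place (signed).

Naive respondent-only estimate (weights = respondent counts):
  (250/1050)×89.4 + (400/1050)×65.7 + (400/1050)×63.9 = 70.6571%
Reweighting by population shift shares:
  0.29×89.4 + 0.41×65.7 + 0.3×63.9 = 72.033%
Difference = 72.033 − 70.6571 = 1.3759 pp.

+1.4 percentage points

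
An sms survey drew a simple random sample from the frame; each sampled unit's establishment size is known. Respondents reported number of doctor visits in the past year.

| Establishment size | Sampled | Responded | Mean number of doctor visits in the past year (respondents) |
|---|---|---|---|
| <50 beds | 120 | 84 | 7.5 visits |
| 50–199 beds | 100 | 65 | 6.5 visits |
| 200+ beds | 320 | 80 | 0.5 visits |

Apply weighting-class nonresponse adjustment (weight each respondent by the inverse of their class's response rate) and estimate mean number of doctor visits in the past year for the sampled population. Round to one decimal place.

3.2

Response rates by class: <50 beds 84/120 = 70%, 50–199 beds 65/100 = 65%, 200+ beds 80/320 = 25%.
Inverse-response-rate weighting restores each class to its sampled count, so class totals weight by n_sampled:
  <50 beds: 120 × 7.5 = 900
  50–199 beds: 100 × 6.5 = 650
  200+ beds: 320 × 0.5 = 160
Adjusted estimate = 1710 / 540 = 3.16667 → 3.2.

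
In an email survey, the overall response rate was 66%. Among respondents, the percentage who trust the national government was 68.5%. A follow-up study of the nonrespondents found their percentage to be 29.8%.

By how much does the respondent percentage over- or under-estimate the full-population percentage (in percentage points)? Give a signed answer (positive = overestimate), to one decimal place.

Nonresponse fraction = 1 − 0.66 = 0.34.
Bias = (nonresponse fraction) × (respondent percentage − nonrespondent percentage)
     = 0.34 × (68.5 − 29.8) = 0.34 × 38.7 = 13.158.

+13.2 percentage points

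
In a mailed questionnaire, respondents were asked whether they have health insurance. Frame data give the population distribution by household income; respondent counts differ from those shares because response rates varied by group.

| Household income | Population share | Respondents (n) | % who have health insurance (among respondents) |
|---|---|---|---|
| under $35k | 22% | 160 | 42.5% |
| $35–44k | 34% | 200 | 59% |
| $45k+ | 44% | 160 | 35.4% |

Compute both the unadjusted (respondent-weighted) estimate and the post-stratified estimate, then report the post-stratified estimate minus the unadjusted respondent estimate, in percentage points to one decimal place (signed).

-1.7 percentage points

Without adjustment, the pooled respondent share is:
  (160/520)×42.5 + (200/520)×59 + (160/520)×35.4 = 46.6615%
Reweighting by population household income shares:
  0.22×42.5 + 0.34×59 + 0.44×35.4 = 44.986%
Difference = 44.986 − 46.6615 = -1.6755 pp.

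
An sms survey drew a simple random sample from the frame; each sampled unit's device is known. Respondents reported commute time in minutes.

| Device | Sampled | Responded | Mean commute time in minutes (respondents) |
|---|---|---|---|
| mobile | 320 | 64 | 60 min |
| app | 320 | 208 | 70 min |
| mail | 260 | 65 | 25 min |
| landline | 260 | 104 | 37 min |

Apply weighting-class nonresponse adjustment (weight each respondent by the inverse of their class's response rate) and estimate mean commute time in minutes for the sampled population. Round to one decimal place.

Class response rates: mobile 64/320 = 20%, app 208/320 = 65%, mail 65/260 = 25%, landline 104/260 = 40%.
Weighting each respondent by the inverse class response rate inflates each class back to its sampled size, so the class weight is n_sampled:
  mobile: 320 × 60 = 19,200
  app: 320 × 70 = 22,400
  mail: 260 × 25 = 6500
  landline: 260 × 37 = 9620
Adjusted estimate = 57,720 / 1,160 = 49.7586 → 49.8.

49.8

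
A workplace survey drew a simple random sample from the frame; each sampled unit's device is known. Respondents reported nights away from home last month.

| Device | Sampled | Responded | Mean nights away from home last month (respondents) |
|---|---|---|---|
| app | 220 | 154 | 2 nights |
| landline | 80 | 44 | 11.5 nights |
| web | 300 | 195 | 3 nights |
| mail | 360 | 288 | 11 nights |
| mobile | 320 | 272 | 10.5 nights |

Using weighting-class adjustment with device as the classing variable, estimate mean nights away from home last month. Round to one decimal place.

7.5

Response rates by class: app 154/220 = 70%, landline 44/80 = 55%, web 195/300 = 65%, mail 288/360 = 80%, mobile 272/320 = 85%.
Weighting each respondent by the inverse class response rate inflates each class back to its sampled size, so the class weight is n_sampled:
  app: 220 × 2 = 440
  landline: 80 × 11.5 = 920
  web: 300 × 3 = 900
  mail: 360 × 11 = 3960
  mobile: 320 × 10.5 = 3360
Adjusted estimate = 9580 / 1,280 = 7.48438 → 7.5.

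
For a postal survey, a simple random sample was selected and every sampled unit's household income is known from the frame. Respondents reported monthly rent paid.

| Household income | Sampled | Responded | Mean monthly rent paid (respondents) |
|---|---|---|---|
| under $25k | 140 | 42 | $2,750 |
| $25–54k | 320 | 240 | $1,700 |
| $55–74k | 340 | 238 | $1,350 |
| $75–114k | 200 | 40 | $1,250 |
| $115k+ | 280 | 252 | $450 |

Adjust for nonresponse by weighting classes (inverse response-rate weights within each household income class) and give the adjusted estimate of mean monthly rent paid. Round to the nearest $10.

$1,380

Class response rates: under $25k 42/140 = 30%, $25–54k 240/320 = 75%, $55–74k 238/340 = 70%, $75–114k 40/200 = 20%, $115k+ 252/280 = 90%.
Inverse-response-rate weighting restores each class to its sampled count, so class totals weight by n_sampled:
  under $25k: 140 × 2750 = 385,000
  $25–54k: 320 × 1700 = 544,000
  $55–74k: 340 × 1350 = 459,000
  $75–114k: 200 × 1250 = 250,000
  $115k+: 280 × 450 = 126,000
Adjusted estimate = 1,764,000 / 1,280 = 1378.12 → $1,380.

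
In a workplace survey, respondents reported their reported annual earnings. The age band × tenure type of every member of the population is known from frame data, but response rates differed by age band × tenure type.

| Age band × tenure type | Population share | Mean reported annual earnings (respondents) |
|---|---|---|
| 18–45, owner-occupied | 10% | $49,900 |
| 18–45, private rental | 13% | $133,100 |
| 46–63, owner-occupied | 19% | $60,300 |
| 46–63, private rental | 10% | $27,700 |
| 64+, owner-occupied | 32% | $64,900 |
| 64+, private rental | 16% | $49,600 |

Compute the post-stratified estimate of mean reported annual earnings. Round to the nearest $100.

$65,200

Weight each group's respondent value by its population share:
  18–45, owner-occupied: 0.1 × 49,900 = 4990
  18–45, private rental: 0.13 × 133,100 = 17,303
  46–63, owner-occupied: 0.19 × 60,300 = 11,457
  46–63, private rental: 0.1 × 27,700 = 2770
  64+, owner-occupied: 0.32 × 64,900 = 20,768
  64+, private rental: 0.16 × 49,600 = 7936
Post-stratified estimate = 65,224 → $65,200.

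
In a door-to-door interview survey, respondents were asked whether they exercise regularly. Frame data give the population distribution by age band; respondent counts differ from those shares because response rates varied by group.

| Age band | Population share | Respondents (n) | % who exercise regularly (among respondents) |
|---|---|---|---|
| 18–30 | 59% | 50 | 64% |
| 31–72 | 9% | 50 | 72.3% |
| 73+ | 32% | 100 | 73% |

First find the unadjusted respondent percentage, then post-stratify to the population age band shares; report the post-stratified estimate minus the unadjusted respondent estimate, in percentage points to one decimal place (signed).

Naive respondent-only estimate (weights = respondent counts):
  (50/200)×64 + (50/200)×72.3 + (100/200)×73 = 70.575%
Reweighting by population age band shares:
  0.59×64 + 0.09×72.3 + 0.32×73 = 67.627%
Difference = 67.627 − 70.575 = -2.948 pp.

-2.9 percentage points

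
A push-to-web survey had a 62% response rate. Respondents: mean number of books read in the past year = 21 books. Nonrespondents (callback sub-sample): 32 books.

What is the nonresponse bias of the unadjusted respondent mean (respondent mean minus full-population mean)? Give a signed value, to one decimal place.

Nonresponse fraction = 1 − 0.62 = 0.38.
Bias = (nonresponse fraction) × (respondent mean − nonrespondent mean)
     = 0.38 × (21 − 32) = 0.38 × -11 = -4.18.

-4.2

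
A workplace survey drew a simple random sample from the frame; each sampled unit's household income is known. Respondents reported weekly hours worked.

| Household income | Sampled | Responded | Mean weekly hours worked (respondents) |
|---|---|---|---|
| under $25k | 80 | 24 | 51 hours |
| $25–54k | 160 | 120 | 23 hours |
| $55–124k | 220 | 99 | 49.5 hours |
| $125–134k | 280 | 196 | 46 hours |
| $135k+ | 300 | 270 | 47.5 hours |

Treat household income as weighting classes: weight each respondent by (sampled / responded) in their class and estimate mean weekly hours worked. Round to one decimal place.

44.0

Response rates by class: under $25k 24/80 = 30%, $25–54k 120/160 = 75%, $55–124k 99/220 = 45%, $125–134k 196/280 = 70%, $135k+ 270/300 = 90%.
With weight = n_sampled/n_responded per class, the weighted class total is n_sampled:
  under $25k: 80 × 51 = 4080
  $25–54k: 160 × 23 = 3680
  $55–124k: 220 × 49.5 = 10,890
  $125–134k: 280 × 46 = 12,880
  $135k+: 300 × 47.5 = 14,250
Adjusted estimate = 45,780 / 1,040 = 44.0192 → 44.0.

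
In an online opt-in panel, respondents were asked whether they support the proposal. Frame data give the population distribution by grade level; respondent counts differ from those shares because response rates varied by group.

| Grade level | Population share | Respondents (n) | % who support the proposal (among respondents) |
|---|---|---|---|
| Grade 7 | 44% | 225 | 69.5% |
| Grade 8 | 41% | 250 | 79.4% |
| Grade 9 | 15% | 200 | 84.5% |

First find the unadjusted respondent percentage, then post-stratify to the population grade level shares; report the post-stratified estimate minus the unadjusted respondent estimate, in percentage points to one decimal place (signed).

Naive respondent-only estimate (weights = respondent counts):
  (225/675)×69.5 + (250/675)×79.4 + (200/675)×84.5 = 77.6111%
Post-stratified estimate weights by population shares:
  0.44×69.5 + 0.41×79.4 + 0.15×84.5 = 75.809%
Difference = 75.809 − 77.6111 = -1.8021 pp.

-1.8 percentage points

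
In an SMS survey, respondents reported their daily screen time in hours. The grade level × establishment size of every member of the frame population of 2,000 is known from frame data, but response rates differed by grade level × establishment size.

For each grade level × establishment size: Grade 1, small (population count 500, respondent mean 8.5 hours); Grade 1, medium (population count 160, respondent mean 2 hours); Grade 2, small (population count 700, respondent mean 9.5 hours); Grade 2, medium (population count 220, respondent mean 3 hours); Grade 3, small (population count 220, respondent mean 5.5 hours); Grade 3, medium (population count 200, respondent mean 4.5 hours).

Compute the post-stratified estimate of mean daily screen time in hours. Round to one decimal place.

7.0

Reweight to the known grade level × establishment size distribution:
  Grade 1, small: (500/2,000) × 8.5 = 2.125
  Grade 1, medium: (160/2,000) × 2 = 0.16
  Grade 2, small: (700/2,000) × 9.5 = 3.325
  Grade 2, medium: (220/2,000) × 3 = 0.33
  Grade 3, small: (220/2,000) × 5.5 = 0.605
  Grade 3, medium: (200/2,000) × 4.5 = 0.45
Post-stratified estimate = 6.995 → 7.0.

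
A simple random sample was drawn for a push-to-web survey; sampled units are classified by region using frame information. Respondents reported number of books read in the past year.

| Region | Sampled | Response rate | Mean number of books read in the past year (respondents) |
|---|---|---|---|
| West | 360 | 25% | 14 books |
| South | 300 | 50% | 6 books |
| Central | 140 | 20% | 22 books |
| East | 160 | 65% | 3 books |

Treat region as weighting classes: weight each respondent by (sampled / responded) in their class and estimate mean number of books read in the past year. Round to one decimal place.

10.8

Each respondent's weight = sampled/responded in their class; summing within a class gives n_sampled, so:
  West: 360 × 14 = 5040
  South: 300 × 6 = 1800
  Central: 140 × 22 = 3080
  East: 160 × 3 = 480
Adjusted estimate = 10,400 / 960 = 10.8333 → 10.8.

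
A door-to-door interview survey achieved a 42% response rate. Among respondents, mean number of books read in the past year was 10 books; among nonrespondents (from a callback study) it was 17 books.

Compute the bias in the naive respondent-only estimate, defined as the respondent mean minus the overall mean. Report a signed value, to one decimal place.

Nonresponse fraction = 1 − 0.42 = 0.58.
Bias = (nonresponse fraction) × (respondent mean − nonrespondent mean)
     = 0.58 × (10 − 17) = 0.58 × -7 = -4.06.

-4.1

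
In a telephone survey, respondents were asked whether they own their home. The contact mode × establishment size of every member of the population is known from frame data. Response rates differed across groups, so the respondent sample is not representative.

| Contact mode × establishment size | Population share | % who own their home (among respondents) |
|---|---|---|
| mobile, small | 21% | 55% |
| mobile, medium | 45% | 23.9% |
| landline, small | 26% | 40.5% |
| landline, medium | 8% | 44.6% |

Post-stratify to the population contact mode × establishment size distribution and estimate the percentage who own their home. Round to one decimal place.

Weight each group's respondent value by its population share:
  mobile, small: 0.21 × 55 = 11.55
  mobile, medium: 0.45 × 23.9 = 10.755
  landline, small: 0.26 × 40.5 = 10.53
  landline, medium: 0.08 × 44.6 = 3.568
Post-stratified estimate = 36.403 → 36.4%.

36.4%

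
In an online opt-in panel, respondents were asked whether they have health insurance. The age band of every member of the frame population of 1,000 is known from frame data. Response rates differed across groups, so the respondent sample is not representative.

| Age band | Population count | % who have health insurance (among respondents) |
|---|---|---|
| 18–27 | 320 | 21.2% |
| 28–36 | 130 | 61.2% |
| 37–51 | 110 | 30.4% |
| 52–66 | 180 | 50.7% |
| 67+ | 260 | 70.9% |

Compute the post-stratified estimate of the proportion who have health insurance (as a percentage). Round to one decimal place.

Weight each group's respondent value by its population share:
  18–27: (320/1,000) × 21.2 = 6.784
  28–36: (130/1,000) × 61.2 = 7.956
  37–51: (110/1,000) × 30.4 = 3.344
  52–66: (180/1,000) × 50.7 = 9.126
  67+: (260/1,000) × 70.9 = 18.434
Post-stratified estimate = 45.644 → 45.6%.

45.6%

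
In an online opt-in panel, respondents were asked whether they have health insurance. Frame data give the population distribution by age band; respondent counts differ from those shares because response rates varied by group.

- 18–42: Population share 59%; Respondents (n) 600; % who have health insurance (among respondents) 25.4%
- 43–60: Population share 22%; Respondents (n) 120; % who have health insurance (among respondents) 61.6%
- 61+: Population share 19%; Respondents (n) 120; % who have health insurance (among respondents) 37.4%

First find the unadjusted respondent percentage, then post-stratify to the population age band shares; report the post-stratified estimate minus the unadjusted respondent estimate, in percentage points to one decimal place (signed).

+3.4 percentage points

Without adjustment, the pooled respondent share is:
  (600/840)×25.4 + (120/840)×61.6 + (120/840)×37.4 = 32.2857%
Reweighting by population age band shares:
  0.59×25.4 + 0.22×61.6 + 0.19×37.4 = 35.644%
Difference = 35.644 − 32.2857 = 3.3583 pp.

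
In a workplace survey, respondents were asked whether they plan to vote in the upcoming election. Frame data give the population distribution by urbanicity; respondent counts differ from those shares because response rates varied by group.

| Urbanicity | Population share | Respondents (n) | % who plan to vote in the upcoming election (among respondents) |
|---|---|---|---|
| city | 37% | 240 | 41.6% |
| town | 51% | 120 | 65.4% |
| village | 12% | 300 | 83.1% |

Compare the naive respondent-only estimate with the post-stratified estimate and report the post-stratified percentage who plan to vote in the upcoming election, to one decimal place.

58.7%

Naive respondent-only estimate (weights = respondent counts):
  (240/660)×41.6 + (120/660)×65.4 + (300/660)×83.1 = 64.7909%
Reweighting by population urbanicity shares:
  0.37×41.6 + 0.51×65.4 + 0.12×83.1 = 58.718%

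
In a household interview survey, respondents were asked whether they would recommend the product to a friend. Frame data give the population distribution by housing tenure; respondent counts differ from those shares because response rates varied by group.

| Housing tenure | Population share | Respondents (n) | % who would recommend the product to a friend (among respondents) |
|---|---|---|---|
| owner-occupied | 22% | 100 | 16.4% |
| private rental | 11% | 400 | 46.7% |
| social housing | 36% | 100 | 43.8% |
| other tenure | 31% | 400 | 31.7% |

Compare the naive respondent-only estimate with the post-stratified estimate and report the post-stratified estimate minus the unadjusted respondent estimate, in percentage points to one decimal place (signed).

Without adjustment, the pooled respondent share is:
  (100/1000)×16.4 + (400/1000)×46.7 + (100/1000)×43.8 + (400/1000)×31.7 = 37.38%
Post-stratifying to population shares instead:
  0.22×16.4 + 0.11×46.7 + 0.36×43.8 + 0.31×31.7 = 34.34%
Difference = 34.34 − 37.38 = -3.04 pp.

-3.0 percentage points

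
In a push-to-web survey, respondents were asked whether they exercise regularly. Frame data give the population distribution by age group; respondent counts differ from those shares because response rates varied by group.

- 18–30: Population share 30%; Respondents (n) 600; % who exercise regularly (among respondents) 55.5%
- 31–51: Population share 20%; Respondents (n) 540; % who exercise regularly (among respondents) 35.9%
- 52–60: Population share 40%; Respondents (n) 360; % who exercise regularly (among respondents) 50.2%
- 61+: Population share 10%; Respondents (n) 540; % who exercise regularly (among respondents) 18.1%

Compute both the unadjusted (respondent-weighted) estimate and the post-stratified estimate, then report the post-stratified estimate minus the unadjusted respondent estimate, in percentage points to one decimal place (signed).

Unadjusted (pooled respondent) estimate weights by respondent counts:
  (600/2040)×55.5 + (540/2040)×35.9 + (360/2040)×50.2 + (540/2040)×18.1 = 39.4765%
Post-stratified estimate weights by population shares:
  0.3×55.5 + 0.2×35.9 + 0.4×50.2 + 0.1×18.1 = 45.72%
Difference = 45.72 − 39.4765 = 6.2435 pp.

+6.2 percentage points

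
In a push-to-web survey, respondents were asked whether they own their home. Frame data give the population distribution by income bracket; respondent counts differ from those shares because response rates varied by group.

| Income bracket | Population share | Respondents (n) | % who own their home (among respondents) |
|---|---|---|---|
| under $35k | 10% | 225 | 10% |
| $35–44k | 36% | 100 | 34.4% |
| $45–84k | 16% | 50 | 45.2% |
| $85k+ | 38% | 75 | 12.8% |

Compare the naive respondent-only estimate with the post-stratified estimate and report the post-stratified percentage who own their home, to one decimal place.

25.5%

Naive respondent-only estimate (weights = respondent counts):
  (225/450)×10 + (100/450)×34.4 + (50/450)×45.2 + (75/450)×12.8 = 19.8%
Reweighting by population income bracket shares:
  0.1×10 + 0.36×34.4 + 0.16×45.2 + 0.38×12.8 = 25.48%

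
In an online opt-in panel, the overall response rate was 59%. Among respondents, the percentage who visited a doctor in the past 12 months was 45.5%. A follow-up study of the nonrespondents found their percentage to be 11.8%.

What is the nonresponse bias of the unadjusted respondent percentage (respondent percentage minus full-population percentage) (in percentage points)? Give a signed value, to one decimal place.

+13.8 percentage points

Nonresponse fraction = 1 − 0.59 = 0.41.
Bias = (nonresponse fraction) × (respondent percentage − nonrespondent percentage)
     = 0.41 × (45.5 − 11.8) = 0.41 × 33.7 = 13.817.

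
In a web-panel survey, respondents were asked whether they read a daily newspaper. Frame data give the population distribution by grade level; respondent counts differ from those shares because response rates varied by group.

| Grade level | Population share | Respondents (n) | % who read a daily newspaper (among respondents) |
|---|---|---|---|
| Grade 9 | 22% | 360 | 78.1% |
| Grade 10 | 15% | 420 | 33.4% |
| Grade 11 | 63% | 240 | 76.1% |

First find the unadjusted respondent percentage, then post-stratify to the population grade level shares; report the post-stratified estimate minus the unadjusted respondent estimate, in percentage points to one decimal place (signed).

Without adjustment, the pooled respondent share is:
  (360/1020)×78.1 + (420/1020)×33.4 + (240/1020)×76.1 = 59.2235%
Post-stratifying to population shares instead:
  0.22×78.1 + 0.15×33.4 + 0.63×76.1 = 70.135%
Difference = 70.135 − 59.2235 = 10.9115 pp.

+10.9 percentage points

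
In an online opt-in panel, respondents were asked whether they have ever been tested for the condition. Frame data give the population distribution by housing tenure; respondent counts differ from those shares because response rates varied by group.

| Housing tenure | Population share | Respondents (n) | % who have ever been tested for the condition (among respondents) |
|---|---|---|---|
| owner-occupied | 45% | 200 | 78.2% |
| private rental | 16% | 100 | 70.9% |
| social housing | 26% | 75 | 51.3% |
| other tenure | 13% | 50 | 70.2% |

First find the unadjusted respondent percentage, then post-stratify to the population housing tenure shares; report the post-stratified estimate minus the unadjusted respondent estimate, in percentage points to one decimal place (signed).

-1.8 percentage points

Unadjusted (pooled respondent) estimate weights by respondent counts:
  (200/425)×78.2 + (100/425)×70.9 + (75/425)×51.3 + (50/425)×70.2 = 70.7941%
Post-stratified estimate weights by population shares:
  0.45×78.2 + 0.16×70.9 + 0.26×51.3 + 0.13×70.2 = 68.998%
Difference = 68.998 − 70.7941 = -1.7961 pp.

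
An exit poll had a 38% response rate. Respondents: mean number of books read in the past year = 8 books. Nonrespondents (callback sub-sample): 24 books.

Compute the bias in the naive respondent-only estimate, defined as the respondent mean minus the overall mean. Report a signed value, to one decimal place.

-9.9

Nonresponse fraction = 1 − 0.38 = 0.62.
Bias = (nonresponse fraction) × (respondent mean − nonrespondent mean)
     = 0.62 × (8 − 24) = 0.62 × -16 = -9.92.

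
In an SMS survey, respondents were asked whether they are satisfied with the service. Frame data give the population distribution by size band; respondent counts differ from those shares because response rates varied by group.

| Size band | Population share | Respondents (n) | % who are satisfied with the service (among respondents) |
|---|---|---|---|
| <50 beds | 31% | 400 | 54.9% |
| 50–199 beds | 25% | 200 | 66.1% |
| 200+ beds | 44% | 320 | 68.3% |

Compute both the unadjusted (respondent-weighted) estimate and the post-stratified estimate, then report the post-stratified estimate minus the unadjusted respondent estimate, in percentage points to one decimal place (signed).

Unadjusted (pooled respondent) estimate weights by respondent counts:
  (400/920)×54.9 + (200/920)×66.1 + (320/920)×68.3 = 61.9957%
Post-stratified estimate weights by population shares:
  0.31×54.9 + 0.25×66.1 + 0.44×68.3 = 63.596%
Difference = 63.596 − 61.9957 = 1.6003 pp.

+1.6 percentage points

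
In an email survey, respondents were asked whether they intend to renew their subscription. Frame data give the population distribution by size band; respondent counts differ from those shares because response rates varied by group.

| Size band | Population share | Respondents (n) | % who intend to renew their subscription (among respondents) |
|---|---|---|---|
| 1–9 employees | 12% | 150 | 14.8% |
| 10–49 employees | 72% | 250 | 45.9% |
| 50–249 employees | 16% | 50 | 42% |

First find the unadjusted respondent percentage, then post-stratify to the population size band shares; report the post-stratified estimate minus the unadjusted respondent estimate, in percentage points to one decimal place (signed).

Without adjustment, the pooled respondent share is:
  (150/450)×14.8 + (250/450)×45.9 + (50/450)×42 = 35.1%
Post-stratified estimate weights by population shares:
  0.12×14.8 + 0.72×45.9 + 0.16×42 = 41.544%
Difference = 41.544 − 35.1 = 6.444 pp.

+6.4 percentage points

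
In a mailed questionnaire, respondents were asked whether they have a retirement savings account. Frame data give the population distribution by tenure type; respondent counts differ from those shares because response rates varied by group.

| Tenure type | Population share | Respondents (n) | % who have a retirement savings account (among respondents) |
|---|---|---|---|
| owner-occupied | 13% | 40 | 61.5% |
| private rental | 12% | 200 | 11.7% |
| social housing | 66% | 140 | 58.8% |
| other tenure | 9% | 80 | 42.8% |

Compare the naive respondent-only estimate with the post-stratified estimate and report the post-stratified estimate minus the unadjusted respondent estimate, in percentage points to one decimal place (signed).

Naive respondent-only estimate (weights = respondent counts):
  (40/460)×61.5 + (200/460)×11.7 + (140/460)×58.8 + (80/460)×42.8 = 35.7739%
Post-stratifying to population shares instead:
  0.13×61.5 + 0.12×11.7 + 0.66×58.8 + 0.09×42.8 = 52.059%
Difference = 52.059 − 35.7739 = 16.2851 pp.

+16.3 percentage points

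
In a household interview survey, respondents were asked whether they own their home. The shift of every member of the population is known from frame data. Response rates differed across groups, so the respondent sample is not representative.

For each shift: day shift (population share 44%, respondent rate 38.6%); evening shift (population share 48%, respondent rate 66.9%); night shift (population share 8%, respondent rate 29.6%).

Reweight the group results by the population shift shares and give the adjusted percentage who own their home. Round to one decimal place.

Post-stratification weights by population share, not respondent share:
  day shift: 0.44 × 38.6 = 16.984
  evening shift: 0.48 × 66.9 = 32.112
  night shift: 0.08 × 29.6 = 2.368
Post-stratified estimate = 51.464 → 51.5%.

51.5%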